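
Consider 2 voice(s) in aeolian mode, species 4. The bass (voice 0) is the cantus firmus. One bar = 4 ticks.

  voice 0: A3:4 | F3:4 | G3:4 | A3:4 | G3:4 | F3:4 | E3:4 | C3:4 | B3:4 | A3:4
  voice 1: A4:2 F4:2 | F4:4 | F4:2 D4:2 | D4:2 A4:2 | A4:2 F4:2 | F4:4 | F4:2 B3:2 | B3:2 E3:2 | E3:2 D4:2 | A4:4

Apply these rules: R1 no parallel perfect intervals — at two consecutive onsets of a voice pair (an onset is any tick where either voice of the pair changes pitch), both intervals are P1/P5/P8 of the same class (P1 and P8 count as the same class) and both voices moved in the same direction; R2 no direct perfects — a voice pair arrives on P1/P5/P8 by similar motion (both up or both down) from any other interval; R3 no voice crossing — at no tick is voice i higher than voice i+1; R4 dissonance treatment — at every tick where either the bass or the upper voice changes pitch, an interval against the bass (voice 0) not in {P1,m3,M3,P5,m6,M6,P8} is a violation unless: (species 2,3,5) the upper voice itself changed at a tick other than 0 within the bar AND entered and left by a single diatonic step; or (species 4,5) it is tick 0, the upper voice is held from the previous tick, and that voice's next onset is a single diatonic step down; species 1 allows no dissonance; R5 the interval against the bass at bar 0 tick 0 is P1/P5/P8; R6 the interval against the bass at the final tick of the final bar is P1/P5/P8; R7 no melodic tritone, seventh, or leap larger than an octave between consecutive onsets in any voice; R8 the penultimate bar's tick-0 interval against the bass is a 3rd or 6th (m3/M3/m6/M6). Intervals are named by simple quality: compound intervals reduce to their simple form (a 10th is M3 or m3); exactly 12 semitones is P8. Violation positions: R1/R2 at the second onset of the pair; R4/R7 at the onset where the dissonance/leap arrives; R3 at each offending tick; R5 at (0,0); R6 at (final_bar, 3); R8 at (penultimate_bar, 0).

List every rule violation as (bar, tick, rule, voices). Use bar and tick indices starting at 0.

bar 0: v0=A3 v1=A4 downbeat P8
bar 1: v0=F3 v1=F4 downbeat P8
bar 2: v0=G3 v1=F4 downbeat m7
bar 3: v0=A3 v1=D4 downbeat P4
bar 4: v0=G3 v1=A4 downbeat M2
bar 5: v0=F3 v1=F4 downbeat P8
bar 6: v0=E3 v1=F4 downbeat m2
bar 7: v0=C3 v1=B3 downbeat M7
bar 8: v0=B3 v1=E3 downbeat P5
bar 9: v0=A3 v1=A4 downbeat P8
  -> R4 @ bar 2 tick 0 v(0, 1): G3/F4 m7 untreated
  -> R4 @ bar 3 tick 0 v(0, 1): A3/D4 P4 untreated
  -> R4 @ bar 4 tick 0 v(0, 1): G3/A4 M2 untreated
  -> R4 @ bar 4 tick 2 v(0, 1): G3/F4 m7 untreated
  -> R4 @ bar 6 tick 0 v(0, 1): E3/F4 m2 untreated
  -> R7 @ bar 6 tick 2 v(1,): F4->B3 leap 6st
  -> R4 @ bar 7 tick 0 v(0, 1): C3/B3 M7 untreated
  -> R3 @ bar 8 tick 0 v(0, 1): B3 above E3
  -> R7 @ bar 8 tick 0 v(0,): C3->B3 leap 11st
  -> R8 @ bar 8 tick 0 v(0, 1): penult P5 not 3rd/6th
  -> R3 @ bar 8 tick 1 v(0, 1): B3 above E3
  -> R7 @ bar 8 tick 2 v(1,): E3->D4 leap 10st

(2, 0, R4, (0, 1))
(3, 0, R4, (0, 1))
(4, 0, R4, (0, 1))
(4, 2, R4, (0, 1))
(6, 0, R4, (0, 1))
(6, 2, R7, (1,))
(7, 0, R4, (0, 1))
(8, 0, R3, (0, 1))
(8, 0, R7, (0,))
(8, 0, R8, (0, 1))
(8, 1, R3, (0, 1))
(8, 2, R7, (1,))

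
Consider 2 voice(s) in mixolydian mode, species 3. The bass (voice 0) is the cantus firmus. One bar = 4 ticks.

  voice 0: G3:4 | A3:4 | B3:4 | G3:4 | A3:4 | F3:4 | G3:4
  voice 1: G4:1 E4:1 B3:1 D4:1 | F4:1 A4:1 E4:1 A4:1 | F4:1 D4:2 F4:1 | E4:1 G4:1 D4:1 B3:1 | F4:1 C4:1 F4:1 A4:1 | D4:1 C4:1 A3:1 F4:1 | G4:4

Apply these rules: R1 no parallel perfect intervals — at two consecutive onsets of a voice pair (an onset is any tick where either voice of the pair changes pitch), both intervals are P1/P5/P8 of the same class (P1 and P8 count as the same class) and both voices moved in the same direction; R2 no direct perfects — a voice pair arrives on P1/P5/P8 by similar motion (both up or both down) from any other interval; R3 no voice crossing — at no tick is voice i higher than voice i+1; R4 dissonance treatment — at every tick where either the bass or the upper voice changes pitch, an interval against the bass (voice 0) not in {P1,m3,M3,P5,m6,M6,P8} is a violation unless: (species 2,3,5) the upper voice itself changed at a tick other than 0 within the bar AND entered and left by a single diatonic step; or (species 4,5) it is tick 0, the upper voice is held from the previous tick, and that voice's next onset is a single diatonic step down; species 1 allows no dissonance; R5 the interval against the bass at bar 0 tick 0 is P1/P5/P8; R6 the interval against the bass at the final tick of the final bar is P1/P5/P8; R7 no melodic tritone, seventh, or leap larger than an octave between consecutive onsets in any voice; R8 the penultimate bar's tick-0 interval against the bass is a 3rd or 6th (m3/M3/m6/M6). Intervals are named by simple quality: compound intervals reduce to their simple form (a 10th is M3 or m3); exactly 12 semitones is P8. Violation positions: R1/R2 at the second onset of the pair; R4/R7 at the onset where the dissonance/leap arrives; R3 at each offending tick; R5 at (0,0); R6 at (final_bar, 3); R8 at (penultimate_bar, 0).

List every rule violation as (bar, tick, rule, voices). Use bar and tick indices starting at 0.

bar 0: v0=G3 v1=G4 downbeat P8
bar 1: v0=A3 v1=F4 downbeat m6
bar 2: v0=B3 v1=F4 downbeat TT
bar 3: v0=G3 v1=E4 downbeat M6
bar 4: v0=A3 v1=F4 downbeat m6
bar 5: v0=F3 v1=D4 downbeat M6
bar 6: v0=G3 v1=G4 downbeat P8
  -> R4 @ bar 2 tick 0 v(0, 1): B3/F4 TT untreated
  -> R4 @ bar 2 tick 3 v(0, 1): B3/F4 TT untreated
  -> R7 @ bar 4 tick 0 v(1,): B3->F4 leap 6st
  -> R1 @ bar 6 tick 0 v(0, 1): F3/F4 P8 -> G3/G4 P8 similar

(2, 0, R4, (0, 1))
(2, 3, R4, (0, 1))
(4, 0, R7, (1,))
(6, 0, R1, (0, 1))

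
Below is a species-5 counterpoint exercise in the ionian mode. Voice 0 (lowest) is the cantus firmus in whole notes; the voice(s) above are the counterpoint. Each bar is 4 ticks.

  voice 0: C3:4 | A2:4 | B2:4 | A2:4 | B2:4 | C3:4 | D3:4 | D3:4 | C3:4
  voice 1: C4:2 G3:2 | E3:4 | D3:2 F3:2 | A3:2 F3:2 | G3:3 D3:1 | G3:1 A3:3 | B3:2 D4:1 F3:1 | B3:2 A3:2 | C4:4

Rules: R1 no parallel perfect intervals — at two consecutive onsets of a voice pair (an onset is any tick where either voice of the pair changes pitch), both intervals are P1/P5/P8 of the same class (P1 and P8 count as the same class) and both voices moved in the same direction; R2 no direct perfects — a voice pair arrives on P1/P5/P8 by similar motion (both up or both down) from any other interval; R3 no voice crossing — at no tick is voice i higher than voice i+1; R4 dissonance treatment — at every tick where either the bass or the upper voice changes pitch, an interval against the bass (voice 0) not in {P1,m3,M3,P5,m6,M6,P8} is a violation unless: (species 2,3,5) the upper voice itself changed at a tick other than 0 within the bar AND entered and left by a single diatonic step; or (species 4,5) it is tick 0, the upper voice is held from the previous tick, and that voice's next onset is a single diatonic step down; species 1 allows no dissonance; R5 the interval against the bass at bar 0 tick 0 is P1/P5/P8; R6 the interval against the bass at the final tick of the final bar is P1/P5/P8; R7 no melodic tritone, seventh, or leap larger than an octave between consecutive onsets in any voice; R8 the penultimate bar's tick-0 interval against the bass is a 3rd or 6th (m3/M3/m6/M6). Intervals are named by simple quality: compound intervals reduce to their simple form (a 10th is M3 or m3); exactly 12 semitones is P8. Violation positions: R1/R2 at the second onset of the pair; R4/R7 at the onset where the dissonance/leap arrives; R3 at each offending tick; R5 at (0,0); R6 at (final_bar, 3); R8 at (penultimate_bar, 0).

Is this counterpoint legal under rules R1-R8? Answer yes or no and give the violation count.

bar 0: v0=C3 v1=C4 (P8)
bar 1: v0=A2 v1=E3 (P5)
bar 2: v0=B2 v1=D3 (m3)
bar 3: v0=A2 v1=A3 (P8)
bar 4: v0=B2 v1=G3 (m6)
bar 5: v0=C3 v1=G3 (P5)
bar 6: v0=D3 v1=B3 (M6)
bar 7: v0=D3 v1=B3 (M6)
bar 8: v0=C3 v1=C4 (P8)
  R1 @ bar1.0: C3/G3 P5 -> A2/E3 P5 similar
  R4 @ bar2.2: B2/F3 TT untreated
  R2 @ bar5.0: B2/D3 m3 -> C3/G3 P5 similar
  R7 @ bar7.0: F3->B3 leap 6st

No (4 violations)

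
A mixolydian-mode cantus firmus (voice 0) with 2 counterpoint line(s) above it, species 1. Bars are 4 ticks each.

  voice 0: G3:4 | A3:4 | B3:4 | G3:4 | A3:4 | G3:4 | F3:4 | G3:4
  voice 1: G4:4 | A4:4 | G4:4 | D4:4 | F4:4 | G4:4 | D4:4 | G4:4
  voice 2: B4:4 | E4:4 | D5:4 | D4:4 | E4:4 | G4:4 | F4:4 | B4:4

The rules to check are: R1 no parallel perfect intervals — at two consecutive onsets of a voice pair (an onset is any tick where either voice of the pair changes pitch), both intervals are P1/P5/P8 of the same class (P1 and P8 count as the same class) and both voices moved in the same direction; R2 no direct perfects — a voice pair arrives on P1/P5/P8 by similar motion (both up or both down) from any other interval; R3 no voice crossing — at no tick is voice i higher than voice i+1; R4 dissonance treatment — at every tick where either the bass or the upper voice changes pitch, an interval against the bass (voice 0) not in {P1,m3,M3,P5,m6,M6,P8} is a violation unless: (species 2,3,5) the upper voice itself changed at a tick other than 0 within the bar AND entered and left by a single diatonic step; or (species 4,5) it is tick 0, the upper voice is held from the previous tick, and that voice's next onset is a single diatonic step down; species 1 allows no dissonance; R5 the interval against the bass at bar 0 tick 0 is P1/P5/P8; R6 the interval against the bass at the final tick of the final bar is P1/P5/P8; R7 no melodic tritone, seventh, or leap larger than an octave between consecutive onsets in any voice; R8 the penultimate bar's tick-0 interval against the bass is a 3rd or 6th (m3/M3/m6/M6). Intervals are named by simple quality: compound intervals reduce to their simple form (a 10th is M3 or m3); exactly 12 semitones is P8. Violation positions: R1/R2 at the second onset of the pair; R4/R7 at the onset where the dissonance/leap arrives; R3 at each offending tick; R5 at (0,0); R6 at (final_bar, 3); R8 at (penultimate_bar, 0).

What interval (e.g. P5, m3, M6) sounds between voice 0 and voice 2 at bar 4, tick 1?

voice 0=A3 voice 2=E4 -> P5

P5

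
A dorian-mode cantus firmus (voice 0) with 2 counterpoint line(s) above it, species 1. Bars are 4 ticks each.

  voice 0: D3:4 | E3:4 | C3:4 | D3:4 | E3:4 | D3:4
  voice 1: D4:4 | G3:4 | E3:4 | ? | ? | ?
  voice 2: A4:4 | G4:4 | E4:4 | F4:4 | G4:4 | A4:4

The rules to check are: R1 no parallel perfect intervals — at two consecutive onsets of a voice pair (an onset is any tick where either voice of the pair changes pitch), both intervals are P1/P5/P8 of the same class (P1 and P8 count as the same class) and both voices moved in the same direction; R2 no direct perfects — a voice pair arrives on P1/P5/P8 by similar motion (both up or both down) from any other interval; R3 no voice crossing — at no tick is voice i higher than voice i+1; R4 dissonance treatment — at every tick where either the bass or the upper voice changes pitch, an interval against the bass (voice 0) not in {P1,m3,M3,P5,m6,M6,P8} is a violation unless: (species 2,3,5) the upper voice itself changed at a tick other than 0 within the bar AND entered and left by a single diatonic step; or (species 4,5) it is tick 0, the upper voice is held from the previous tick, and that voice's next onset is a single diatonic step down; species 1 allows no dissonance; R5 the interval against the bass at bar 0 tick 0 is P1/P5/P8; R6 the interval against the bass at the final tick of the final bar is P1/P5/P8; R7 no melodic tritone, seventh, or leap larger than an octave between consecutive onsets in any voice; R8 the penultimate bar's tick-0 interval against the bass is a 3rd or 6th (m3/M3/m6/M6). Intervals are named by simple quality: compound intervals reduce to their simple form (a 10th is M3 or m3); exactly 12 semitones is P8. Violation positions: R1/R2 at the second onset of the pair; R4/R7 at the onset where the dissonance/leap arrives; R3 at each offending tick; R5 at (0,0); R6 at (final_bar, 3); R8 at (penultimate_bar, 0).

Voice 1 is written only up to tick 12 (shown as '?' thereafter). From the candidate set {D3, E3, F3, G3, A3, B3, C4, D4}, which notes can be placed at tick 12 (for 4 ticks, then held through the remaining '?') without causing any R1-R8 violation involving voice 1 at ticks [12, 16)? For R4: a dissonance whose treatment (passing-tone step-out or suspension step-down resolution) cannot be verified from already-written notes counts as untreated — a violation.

D3: legal
E3: violates R4
F3: violates R1
G3: violates R4
A3: violates R2
B3: legal
C4: violates R4
D4: violates R2,R7

{B3, D3}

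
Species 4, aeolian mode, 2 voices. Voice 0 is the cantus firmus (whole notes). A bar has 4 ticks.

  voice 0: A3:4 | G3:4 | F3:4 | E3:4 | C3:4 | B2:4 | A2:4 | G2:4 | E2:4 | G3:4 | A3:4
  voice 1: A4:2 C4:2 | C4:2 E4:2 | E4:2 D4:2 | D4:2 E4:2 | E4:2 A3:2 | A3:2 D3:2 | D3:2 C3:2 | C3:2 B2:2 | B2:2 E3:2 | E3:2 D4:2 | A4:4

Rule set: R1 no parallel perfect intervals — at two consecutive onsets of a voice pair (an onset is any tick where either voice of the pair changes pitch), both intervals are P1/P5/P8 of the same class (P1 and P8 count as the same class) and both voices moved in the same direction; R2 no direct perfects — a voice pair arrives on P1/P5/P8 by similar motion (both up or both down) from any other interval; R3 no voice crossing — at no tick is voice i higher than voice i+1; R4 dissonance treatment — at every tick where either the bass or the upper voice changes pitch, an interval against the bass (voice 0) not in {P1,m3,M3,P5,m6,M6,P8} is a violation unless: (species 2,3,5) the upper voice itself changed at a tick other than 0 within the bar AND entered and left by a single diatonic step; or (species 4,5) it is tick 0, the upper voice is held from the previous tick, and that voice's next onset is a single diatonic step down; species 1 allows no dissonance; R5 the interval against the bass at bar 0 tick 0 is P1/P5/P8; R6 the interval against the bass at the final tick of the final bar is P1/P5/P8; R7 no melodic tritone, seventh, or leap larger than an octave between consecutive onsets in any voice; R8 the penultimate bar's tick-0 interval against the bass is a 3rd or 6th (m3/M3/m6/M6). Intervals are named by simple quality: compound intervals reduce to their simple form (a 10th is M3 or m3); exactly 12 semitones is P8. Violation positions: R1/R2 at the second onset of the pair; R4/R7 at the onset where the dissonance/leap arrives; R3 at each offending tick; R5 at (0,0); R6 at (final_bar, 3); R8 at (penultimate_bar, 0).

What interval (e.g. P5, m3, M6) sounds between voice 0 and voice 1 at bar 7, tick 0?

voice 0=G2 voice 1=C3 -> P4

P4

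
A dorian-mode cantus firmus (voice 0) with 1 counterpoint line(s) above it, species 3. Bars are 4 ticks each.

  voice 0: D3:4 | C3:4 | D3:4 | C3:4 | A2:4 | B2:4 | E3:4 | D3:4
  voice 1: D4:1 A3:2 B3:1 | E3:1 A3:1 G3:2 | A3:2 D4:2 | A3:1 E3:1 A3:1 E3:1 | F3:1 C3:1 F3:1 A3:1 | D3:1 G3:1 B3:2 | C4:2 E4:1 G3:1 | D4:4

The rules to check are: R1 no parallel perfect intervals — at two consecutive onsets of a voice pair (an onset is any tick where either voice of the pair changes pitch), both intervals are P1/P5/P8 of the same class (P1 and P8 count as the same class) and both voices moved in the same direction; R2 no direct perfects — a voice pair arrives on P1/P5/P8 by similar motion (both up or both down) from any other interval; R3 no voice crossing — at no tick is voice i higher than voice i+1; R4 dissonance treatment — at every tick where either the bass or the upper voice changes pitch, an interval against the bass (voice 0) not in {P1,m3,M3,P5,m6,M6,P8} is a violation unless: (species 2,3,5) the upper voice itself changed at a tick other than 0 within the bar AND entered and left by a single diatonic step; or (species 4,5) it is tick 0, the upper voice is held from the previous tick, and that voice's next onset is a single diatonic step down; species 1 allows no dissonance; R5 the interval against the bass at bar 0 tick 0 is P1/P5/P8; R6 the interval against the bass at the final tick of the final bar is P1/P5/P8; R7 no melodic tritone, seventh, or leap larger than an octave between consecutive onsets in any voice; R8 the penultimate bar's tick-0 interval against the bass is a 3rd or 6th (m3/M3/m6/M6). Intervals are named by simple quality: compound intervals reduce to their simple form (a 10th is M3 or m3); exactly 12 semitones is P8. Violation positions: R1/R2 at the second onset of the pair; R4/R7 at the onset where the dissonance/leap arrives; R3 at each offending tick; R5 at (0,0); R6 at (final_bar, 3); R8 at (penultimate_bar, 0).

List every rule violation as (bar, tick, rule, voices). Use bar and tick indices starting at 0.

bar 0: v0=D3 v1=D4 downbeat P8
bar 1: v0=C3 v1=E3 downbeat M3
bar 2: v0=D3 v1=A3 downbeat P5
bar 3: v0=C3 v1=A3 downbeat M6
bar 4: v0=A2 v1=F3 downbeat m6
bar 5: v0=B2 v1=D3 downbeat m3
bar 6: v0=E3 v1=C4 downbeat m6
bar 7: v0=D3 v1=D4 downbeat P8
  -> R1 @ bar 2 tick 0 v(0, 1): C3/G3 P5 -> D3/A3 P5 similar

(2, 0, R1, (0, 1))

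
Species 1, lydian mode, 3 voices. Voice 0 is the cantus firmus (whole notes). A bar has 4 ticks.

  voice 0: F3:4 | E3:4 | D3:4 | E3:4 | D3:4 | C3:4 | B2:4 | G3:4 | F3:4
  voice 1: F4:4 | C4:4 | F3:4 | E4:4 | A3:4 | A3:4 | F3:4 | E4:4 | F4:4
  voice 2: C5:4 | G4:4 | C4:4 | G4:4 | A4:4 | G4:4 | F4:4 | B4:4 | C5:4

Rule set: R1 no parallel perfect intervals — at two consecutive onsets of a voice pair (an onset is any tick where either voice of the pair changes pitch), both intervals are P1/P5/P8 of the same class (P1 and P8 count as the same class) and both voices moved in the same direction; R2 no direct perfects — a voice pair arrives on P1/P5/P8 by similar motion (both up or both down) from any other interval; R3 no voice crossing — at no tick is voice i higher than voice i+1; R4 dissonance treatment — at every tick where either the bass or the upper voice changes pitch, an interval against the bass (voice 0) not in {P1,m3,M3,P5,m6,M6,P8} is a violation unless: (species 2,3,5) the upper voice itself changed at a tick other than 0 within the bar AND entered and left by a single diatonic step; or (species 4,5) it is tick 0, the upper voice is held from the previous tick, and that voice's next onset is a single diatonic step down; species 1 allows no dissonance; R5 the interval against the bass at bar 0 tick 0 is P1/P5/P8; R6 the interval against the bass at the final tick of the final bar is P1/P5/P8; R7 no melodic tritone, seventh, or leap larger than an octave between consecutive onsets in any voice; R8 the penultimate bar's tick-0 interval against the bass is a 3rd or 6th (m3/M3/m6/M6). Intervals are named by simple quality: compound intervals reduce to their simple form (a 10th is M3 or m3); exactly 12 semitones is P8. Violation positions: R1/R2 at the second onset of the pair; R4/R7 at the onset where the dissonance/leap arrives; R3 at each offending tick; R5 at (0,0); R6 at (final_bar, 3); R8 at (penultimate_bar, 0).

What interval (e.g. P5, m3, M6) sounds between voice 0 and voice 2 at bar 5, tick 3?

voice 0=C3 voice 2=G4 -> P5

P5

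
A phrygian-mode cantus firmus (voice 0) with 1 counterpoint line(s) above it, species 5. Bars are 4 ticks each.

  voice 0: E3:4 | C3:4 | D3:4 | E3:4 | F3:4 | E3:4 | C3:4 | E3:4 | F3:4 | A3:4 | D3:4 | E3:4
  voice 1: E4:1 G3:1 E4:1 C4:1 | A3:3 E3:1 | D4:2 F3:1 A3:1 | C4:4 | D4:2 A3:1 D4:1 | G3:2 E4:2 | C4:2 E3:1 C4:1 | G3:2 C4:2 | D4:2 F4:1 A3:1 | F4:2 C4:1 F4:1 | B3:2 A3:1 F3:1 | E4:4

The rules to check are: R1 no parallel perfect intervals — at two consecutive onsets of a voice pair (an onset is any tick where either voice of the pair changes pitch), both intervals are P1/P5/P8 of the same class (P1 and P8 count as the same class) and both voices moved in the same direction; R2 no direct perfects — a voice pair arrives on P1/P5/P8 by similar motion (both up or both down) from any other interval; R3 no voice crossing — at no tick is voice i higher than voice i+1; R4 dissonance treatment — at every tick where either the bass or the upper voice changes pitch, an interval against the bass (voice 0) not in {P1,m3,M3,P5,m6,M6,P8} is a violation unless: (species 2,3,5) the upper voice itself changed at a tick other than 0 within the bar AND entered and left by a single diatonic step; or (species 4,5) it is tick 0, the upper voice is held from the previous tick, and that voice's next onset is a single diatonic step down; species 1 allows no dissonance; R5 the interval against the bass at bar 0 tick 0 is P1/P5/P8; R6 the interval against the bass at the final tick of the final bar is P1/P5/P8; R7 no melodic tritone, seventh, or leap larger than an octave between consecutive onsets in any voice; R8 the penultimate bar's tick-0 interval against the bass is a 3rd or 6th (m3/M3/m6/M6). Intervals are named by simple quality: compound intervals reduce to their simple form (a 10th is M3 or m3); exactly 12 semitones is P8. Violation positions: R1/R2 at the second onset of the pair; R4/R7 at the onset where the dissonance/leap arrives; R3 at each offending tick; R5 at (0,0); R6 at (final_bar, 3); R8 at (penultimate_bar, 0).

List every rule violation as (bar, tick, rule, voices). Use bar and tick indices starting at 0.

(2, 0, R2, (0, 1))
(2, 0, R7, (1,))
(6, 0, R1, (0, 1))
(10, 0, R7, (1,))
(11, 0, R2, (0, 1))
(11, 0, R7, (1,))

bar 0: v0=E3 v1=E4 downbeat P8
bar 1: v0=C3 v1=A3 downbeat M6
bar 2: v0=D3 v1=D4 downbeat P8
bar 3: v0=E3 v1=C4 downbeat m6
bar 4: v0=F3 v1=D4 downbeat M6
bar 5: v0=E3 v1=G3 downbeat m3
bar 6: v0=C3 v1=C4 downbeat P8
bar 7: v0=E3 v1=G3 downbeat m3
bar 8: v0=F3 v1=D4 downbeat M6
bar 9: v0=A3 v1=F4 downbeat m6
bar 10: v0=D3 v1=B3 downbeat M6
bar 11: v0=E3 v1=E4 downbeat P8
  -> R2 @ bar 2 tick 0 v(0, 1): C3/E3 M3 -> D3/D4 P8 similar
  -> R7 @ bar 2 tick 0 v(1,): E3->D4 leap 10st
  -> R1 @ bar 6 tick 0 v(0, 1): E3/E4 P8 -> C3/C4 P8 similar
  -> R7 @ bar 10 tick 0 v(1,): F4->B3 leap 6st
  -> R2 @ bar 11 tick 0 v(0, 1): D3/F3 m3 -> E3/E4 P8 similar
  -> R7 @ bar 11 tick 0 v(1,): F3->E4 leap 11st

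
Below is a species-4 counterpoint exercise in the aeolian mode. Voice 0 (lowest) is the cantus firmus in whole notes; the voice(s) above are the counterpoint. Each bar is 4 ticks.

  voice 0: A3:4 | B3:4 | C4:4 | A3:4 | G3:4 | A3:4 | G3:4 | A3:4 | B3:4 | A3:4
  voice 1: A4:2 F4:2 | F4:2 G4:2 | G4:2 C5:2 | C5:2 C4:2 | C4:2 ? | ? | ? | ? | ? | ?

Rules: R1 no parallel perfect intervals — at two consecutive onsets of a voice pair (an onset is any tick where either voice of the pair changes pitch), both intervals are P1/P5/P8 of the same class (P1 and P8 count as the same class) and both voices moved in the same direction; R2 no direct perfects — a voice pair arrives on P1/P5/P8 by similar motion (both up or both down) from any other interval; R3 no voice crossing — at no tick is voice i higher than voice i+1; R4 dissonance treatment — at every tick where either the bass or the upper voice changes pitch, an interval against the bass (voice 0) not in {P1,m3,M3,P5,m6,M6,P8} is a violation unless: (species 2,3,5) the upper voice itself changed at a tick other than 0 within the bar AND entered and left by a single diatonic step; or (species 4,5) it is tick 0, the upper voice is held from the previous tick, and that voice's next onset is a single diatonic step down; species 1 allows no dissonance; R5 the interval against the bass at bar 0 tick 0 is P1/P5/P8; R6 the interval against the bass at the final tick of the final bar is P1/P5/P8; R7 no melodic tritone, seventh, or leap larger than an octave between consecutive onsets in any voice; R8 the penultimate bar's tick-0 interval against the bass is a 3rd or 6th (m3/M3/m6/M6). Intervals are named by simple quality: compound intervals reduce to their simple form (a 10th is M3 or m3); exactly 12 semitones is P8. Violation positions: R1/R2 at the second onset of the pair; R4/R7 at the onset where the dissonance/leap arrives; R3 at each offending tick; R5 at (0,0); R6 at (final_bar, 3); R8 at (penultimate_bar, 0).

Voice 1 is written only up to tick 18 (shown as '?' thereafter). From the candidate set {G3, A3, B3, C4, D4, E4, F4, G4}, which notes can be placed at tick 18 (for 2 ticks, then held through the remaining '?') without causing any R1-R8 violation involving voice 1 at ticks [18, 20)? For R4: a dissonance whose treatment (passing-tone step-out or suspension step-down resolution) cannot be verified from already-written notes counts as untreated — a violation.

G3: legal
A3: violates R4
B3: legal
C4: legal
D4: legal
E4: legal
F4: violates R4
G4: legal

{B3, C4, D4, E4, G3, G4}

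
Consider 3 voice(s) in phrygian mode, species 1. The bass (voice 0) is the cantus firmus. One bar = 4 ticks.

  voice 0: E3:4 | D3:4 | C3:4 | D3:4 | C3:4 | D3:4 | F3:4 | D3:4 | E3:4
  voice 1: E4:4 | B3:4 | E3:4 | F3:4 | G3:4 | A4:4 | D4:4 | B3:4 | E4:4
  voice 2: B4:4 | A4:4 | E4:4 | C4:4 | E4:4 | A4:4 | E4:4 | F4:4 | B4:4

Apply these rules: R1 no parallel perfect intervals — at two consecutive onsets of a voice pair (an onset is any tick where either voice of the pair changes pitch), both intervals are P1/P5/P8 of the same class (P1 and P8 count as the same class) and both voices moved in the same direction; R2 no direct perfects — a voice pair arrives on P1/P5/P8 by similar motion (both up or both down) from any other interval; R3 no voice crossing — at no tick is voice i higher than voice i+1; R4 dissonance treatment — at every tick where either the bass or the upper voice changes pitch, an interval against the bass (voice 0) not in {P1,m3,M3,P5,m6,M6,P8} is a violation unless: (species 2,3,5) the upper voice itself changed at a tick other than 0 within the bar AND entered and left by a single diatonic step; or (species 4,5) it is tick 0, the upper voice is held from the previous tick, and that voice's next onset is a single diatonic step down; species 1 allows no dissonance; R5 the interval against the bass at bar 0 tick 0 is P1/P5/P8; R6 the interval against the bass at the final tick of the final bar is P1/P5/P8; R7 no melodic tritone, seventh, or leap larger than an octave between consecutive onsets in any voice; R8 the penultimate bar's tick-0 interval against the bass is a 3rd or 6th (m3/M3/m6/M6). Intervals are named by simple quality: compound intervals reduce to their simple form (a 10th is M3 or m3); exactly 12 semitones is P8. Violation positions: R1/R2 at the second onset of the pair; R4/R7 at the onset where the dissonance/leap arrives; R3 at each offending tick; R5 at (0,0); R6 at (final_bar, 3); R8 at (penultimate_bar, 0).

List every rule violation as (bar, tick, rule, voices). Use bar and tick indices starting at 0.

(1, 0, R1, (0, 2))
(2, 0, R2, (1, 2))
(3, 0, R4, (0, 2))
(5, 0, R1, (0, 1))
(5, 0, R2, (0, 2))
(5, 0, R2, (1, 2))
(5, 0, R7, (1,))
(6, 0, R4, (0, 2))
(8, 0, R2, (0, 1))
(8, 0, R2, (0, 2))
(8, 0, R2, (1, 2))
(8, 0, R7, (2,))

bar 0: v0=E3 v1=E4 v2=B4 downbeat P5
bar 1: v0=D3 v1=B3 v2=A4 downbeat P5
bar 2: v0=C3 v1=E3 v2=E4 downbeat M3
bar 3: v0=D3 v1=F3 v2=C4 downbeat m7
bar 4: v0=C3 v1=G3 v2=E4 downbeat M3
bar 5: v0=D3 v1=A4 v2=A4 downbeat P5
bar 6: v0=F3 v1=D4 v2=E4 downbeat M7
bar 7: v0=D3 v1=B3 v2=F4 downbeat m3
bar 8: v0=E3 v1=E4 v2=B4 downbeat P5
  -> R1 @ bar 1 tick 0 v(0, 2): E3/B4 P5 -> D3/A4 P5 similar
  -> R2 @ bar 2 tick 0 v(1, 2): B3/A4 m7 -> E3/E4 P8 similar
  -> R4 @ bar 3 tick 0 v(0, 2): D3/C4 m7 untreated
  -> R1 @ bar 5 tick 0 v(0, 1): C3/G3 P5 -> D3/A4 P5 similar
  -> R2 @ bar 5 tick 0 v(0, 2): C3/E4 M3 -> D3/A4 P5 similar
  -> R2 @ bar 5 tick 0 v(1, 2): G3/E4 M6 -> A4/A4 P1 similar
  -> R7 @ bar 5 tick 0 v(1,): G3->A4 leap 14st
  -> R4 @ bar 6 tick 0 v(0, 2): F3/E4 M7 untreated
  -> R2 @ bar 8 tick 0 v(0, 1): D3/B3 M6 -> E3/E4 P8 similar
  -> R2 @ bar 8 tick 0 v(0, 2): D3/F4 m3 -> E3/B4 P5 similar
  -> R2 @ bar 8 tick 0 v(1, 2): B3/F4 TT -> E4/B4 P5 similar
  -> R7 @ bar 8 tick 0 v(2,): F4->B4 leap 6st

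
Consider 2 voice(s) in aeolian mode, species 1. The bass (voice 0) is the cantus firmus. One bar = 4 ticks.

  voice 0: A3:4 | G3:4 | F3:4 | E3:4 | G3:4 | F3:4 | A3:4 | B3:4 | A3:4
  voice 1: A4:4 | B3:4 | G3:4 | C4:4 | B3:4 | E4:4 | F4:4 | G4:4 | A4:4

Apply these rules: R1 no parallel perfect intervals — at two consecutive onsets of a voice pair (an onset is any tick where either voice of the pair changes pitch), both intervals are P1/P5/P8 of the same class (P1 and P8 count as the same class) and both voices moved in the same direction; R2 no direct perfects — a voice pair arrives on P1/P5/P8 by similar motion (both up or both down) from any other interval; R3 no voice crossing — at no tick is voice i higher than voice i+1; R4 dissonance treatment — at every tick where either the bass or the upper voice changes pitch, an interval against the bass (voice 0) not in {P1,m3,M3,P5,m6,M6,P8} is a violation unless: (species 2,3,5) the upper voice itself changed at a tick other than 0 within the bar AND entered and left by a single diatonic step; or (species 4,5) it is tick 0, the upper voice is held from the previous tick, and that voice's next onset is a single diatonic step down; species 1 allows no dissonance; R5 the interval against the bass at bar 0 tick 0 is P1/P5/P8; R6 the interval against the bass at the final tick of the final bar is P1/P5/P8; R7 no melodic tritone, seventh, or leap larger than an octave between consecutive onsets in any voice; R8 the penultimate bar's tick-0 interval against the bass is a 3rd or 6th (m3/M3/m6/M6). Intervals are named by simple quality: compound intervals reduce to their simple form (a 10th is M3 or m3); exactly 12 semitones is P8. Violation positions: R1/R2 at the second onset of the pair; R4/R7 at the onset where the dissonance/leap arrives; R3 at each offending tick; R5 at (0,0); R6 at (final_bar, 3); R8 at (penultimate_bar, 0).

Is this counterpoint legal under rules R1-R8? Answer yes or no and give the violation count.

bar 0: v0=A3 v1=A4 (P8)
bar 1: v0=G3 v1=B3 (M3)
bar 2: v0=F3 v1=G3 (M2)
bar 3: v0=E3 v1=C4 (m6)
bar 4: v0=G3 v1=B3 (M3)
bar 5: v0=F3 v1=E4 (M7)
bar 6: v0=A3 v1=F4 (m6)
bar 7: v0=B3 v1=G4 (m6)
bar 8: v0=A3 v1=A4 (P8)
  R7 @ bar1.0: A4->B3 leap 10st
  R4 @ bar2.0: F3/G3 M2 untreated
  R4 @ bar5.0: F3/E4 M7 untreated

No (3 violations)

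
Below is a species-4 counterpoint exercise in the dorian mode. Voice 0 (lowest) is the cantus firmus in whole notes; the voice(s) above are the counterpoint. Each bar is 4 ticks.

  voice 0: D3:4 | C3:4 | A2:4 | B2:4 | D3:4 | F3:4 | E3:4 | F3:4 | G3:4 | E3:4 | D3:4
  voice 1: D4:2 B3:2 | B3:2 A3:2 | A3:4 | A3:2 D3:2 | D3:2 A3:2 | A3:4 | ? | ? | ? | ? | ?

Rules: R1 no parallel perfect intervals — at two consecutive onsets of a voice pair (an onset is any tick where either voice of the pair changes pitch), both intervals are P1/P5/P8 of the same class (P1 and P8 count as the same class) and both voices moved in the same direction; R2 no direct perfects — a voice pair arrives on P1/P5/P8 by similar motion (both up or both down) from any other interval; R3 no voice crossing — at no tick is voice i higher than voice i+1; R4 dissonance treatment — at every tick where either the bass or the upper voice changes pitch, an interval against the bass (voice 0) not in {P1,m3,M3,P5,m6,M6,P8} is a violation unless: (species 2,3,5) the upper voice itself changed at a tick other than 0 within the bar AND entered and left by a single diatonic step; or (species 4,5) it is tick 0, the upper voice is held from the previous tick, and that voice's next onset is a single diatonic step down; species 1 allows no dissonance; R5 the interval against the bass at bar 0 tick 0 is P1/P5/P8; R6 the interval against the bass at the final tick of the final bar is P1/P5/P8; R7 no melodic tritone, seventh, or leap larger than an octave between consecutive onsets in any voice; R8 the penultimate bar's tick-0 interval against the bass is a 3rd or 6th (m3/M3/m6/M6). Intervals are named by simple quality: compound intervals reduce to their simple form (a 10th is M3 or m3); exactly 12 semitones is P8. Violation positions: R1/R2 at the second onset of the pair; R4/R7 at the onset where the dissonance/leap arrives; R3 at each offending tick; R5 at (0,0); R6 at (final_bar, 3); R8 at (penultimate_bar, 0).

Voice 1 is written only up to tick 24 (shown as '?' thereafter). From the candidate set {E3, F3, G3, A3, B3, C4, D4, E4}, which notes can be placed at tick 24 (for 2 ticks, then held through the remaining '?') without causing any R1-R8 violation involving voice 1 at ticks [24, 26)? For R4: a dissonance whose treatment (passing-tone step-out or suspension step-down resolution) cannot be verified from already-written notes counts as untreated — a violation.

E3: violates R2
F3: violates R4
G3: legal
A3: violates R4
B3: legal
C4: legal
D4: violates R4
E4: legal

{B3, C4, E4, G3}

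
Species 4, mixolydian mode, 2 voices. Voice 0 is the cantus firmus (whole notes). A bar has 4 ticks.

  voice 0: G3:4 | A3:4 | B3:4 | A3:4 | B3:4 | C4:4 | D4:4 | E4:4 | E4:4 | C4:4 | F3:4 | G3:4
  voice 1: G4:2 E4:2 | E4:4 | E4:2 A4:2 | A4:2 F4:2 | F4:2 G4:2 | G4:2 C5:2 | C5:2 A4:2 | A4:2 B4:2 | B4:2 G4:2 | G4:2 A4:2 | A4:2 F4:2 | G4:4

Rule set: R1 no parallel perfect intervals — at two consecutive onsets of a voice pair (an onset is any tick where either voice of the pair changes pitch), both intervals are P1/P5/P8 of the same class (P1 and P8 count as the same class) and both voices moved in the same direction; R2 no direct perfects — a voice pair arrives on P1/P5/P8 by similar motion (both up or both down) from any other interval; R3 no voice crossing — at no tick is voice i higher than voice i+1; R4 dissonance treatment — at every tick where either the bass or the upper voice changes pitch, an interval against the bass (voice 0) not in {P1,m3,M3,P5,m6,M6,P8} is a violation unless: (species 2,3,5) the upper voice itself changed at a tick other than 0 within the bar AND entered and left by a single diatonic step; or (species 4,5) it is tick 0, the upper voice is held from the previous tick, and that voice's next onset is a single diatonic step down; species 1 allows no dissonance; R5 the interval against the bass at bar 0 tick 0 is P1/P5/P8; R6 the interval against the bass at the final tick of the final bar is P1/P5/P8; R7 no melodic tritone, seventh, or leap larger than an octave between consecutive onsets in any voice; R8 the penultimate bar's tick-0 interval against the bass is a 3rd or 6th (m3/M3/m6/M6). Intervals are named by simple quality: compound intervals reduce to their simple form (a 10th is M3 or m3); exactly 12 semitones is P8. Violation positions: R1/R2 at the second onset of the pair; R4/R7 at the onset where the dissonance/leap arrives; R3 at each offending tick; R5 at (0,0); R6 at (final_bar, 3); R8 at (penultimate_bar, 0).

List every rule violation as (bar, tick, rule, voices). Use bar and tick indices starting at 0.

bar 0: v0=G3 v1=G4 downbeat P8
bar 1: v0=A3 v1=E4 downbeat P5
bar 2: v0=B3 v1=E4 downbeat P4
bar 3: v0=A3 v1=A4 downbeat P8
bar 4: v0=B3 v1=F4 downbeat TT
bar 5: v0=C4 v1=G4 downbeat P5
bar 6: v0=D4 v1=C5 downbeat m7
bar 7: v0=E4 v1=A4 downbeat P4
bar 8: v0=E4 v1=B4 downbeat P5
bar 9: v0=C4 v1=G4 downbeat P5
bar 10: v0=F3 v1=A4 downbeat M3
bar 11: v0=G3 v1=G4 downbeat P8
  -> R4 @ bar 2 tick 0 v(0, 1): B3/E4 P4 untreated
  -> R4 @ bar 2 tick 2 v(0, 1): B3/A4 m7 untreated
  -> R4 @ bar 4 tick 0 v(0, 1): B3/F4 TT untreated
  -> R4 @ bar 6 tick 0 v(0, 1): D4/C5 m7 untreated
  -> R4 @ bar 7 tick 0 v(0, 1): E4/A4 P4 untreated
  -> R1 @ bar 11 tick 0 v(0, 1): F3/F4 P8 -> G3/G4 P8 similar

(2, 0, R4, (0, 1))
(2, 2, R4, (0, 1))
(4, 0, R4, (0, 1))
(6, 0, R4, (0, 1))
(7, 0, R4, (0, 1))
(11, 0, R1, (0, 1))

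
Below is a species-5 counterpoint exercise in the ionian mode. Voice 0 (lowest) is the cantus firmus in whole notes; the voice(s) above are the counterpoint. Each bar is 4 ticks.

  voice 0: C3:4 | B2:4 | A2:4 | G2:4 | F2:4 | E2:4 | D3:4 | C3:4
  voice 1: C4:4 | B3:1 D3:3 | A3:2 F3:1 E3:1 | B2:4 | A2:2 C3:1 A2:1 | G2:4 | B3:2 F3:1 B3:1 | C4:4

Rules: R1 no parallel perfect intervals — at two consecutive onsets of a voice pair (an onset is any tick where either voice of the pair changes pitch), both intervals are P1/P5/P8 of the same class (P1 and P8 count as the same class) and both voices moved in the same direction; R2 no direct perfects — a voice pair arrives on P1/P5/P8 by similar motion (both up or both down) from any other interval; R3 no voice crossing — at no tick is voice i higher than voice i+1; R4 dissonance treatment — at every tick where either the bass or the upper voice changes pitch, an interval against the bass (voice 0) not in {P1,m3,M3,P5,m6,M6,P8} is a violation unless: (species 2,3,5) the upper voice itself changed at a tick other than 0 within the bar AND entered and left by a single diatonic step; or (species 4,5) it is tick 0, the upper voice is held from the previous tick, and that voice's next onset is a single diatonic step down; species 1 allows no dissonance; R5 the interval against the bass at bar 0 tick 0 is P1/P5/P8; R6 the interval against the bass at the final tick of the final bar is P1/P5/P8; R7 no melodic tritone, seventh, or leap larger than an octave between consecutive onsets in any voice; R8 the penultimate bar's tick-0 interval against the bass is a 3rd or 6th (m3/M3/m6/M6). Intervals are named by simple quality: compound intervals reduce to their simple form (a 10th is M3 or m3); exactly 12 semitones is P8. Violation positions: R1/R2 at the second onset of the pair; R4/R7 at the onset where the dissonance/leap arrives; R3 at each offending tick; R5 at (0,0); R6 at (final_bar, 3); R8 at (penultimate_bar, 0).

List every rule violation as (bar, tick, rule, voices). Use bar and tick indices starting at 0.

(1, 0, R1, (0, 1))
(6, 0, R7, (0,))
(6, 0, R7, (1,))
(6, 2, R7, (1,))
(6, 3, R7, (1,))

bar 0: v0=C3 v1=C4 downbeat P8
bar 1: v0=B2 v1=B3 downbeat P8
bar 2: v0=A2 v1=A3 downbeat P8
bar 3: v0=G2 v1=B2 downbeat M3
bar 4: v0=F2 v1=A2 downbeat M3
bar 5: v0=E2 v1=G2 downbeat m3
bar 6: v0=D3 v1=B3 downbeat M6
bar 7: v0=C3 v1=C4 downbeat P8
  -> R1 @ bar 1 tick 0 v(0, 1): C3/C4 P8 -> B2/B3 P8 similar
  -> R7 @ bar 6 tick 0 v(0,): E2->D3 leap 10st
  -> R7 @ bar 6 tick 0 v(1,): G2->B3 leap 16st
  -> R7 @ bar 6 tick 2 v(1,): B3->F3 leap 6st
  -> R7 @ bar 6 tick 3 v(1,): F3->B3 leap 6st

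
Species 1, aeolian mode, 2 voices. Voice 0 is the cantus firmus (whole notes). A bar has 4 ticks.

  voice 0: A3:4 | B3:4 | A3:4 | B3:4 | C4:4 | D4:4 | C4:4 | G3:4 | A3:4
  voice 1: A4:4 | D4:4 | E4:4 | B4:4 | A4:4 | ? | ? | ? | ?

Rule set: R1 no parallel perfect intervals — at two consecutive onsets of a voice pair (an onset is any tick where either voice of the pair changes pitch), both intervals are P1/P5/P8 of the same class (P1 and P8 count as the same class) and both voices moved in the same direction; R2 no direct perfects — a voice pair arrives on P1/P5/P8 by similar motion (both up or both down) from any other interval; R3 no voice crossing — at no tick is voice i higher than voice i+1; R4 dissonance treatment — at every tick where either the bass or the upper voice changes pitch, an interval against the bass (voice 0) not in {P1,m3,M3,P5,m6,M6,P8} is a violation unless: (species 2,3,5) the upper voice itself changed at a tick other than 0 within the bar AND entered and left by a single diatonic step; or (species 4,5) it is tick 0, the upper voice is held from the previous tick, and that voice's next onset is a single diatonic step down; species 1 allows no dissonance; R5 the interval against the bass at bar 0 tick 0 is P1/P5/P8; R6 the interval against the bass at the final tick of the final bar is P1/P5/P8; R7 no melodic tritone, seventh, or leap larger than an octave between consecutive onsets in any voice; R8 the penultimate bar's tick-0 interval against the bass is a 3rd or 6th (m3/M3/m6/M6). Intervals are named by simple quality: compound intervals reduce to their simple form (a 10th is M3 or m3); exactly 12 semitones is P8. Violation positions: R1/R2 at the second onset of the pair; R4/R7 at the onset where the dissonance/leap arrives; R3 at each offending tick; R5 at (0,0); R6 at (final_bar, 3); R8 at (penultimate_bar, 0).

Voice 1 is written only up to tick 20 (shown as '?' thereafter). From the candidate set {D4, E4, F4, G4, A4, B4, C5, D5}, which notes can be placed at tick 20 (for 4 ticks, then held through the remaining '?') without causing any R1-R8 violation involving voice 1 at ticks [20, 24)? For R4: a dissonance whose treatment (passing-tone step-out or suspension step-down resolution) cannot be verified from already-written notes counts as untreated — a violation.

D4: legal
E4: violates R4
F4: legal
G4: violates R4
A4: legal
B4: legal
C5: violates R4
D5: violates R2

{A4, B4, D4, F4}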